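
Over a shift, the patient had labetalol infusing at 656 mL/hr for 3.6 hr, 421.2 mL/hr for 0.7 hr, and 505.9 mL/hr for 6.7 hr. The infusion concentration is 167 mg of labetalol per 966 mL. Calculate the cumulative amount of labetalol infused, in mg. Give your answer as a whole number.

1045 mg

Concentration = 167 mg ÷ 966 mL = 0.1728778 mg/mL
Stage 1: 656 mL/hr × 3.6 hr = 2361.6 mL → 2361.6 mL × 0.1728778 mg/mL = 408.2683 mg
Stage 2: 421.2 mL/hr × 0.7 hr = 294.84 mL → 294.84 mL × 0.1728778 mg/mL = 50.9713 mg
Stage 3: 505.9 mL/hr × 6.7 hr = 3389.53 mL → 3389.53 mL × 0.1728778 mg/mL = 585.9746 mg
Total = 408.2683 + 50.9713 + 585.9746 = 1045.214 mg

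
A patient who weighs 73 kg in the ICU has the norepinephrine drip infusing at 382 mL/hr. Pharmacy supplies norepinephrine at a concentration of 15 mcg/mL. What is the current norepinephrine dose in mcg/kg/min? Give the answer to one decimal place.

1.3 mcg/kg/min

Drug rate = 382 mL/hr × 15 mcg/mL = 5730 mcg/hr
5730 mcg/hr ÷ 60 min/hr = 95.5 mcg/min
95.5 mcg/min ÷ 73 kg = 1.308219 mcg/kg/min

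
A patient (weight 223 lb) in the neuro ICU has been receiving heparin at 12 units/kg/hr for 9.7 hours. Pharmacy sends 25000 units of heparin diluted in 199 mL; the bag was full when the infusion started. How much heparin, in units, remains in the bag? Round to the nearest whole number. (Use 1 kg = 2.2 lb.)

13201 units

Weight = 223 lb ÷ 2.2 lb/kg = 101.3636 kg
Dose = 12 units/kg/hr × 101.3636 kg = 1216.364 units/hr
Concentration = 25000 units ÷ 199 mL = 125.6281 units/mL
Rate = 1216.364 units/hr ÷ 125.6281 units/mL = 9.682255 mL/hr
Volume infused = 9.682255 mL/hr × 9.7 hr = 93.91787 mL
Volume remaining = 199 − 93.91787 = 105.0821 mL
Drug remaining = 105.0821 mL × 125.6281 units/mL = 13201.27 units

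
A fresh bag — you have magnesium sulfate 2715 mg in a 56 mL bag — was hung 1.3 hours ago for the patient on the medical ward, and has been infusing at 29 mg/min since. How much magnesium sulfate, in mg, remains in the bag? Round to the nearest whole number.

453 mg

29 mg/min × 60 min/hr = 1740 mg/hr
Concentration = 2715 mg ÷ 56 mL = 48.48214 mg/mL
Rate = 1740 mg/hr ÷ 48.48214 mg/mL = 35.8895 mL/hr
Volume infused = 35.8895 mL/hr × 1.3 hr = 46.65635 mL
Volume remaining = 56 − 46.65635 = 9.343646 mL
Drug remaining = 9.343646 mL × 48.48214 mg/mL = 453 mg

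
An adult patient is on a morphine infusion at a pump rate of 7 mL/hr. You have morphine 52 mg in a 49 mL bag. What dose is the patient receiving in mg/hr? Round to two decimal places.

Concentration = 52 mg ÷ 49 mL = 1.061224 mg/mL
Drug rate = 7 mL/hr × 1.061224 mg/mL = 7.428571 mg/hr

7.43 mg/hr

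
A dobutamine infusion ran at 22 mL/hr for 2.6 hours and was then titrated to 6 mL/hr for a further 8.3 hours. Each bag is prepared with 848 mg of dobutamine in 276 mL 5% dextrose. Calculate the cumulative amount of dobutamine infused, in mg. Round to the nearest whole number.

Concentration = 848 mg ÷ 276 mL = 3.072464 mg/mL
Stage 1: 22 mL/hr × 2.6 hr = 57.2 mL → 57.2 mL × 3.072464 mg/mL = 175.7449 mg
Stage 2: 6 mL/hr × 8.3 hr = 49.8 mL → 49.8 mL × 3.072464 mg/mL = 153.0087 mg
Total = 175.7449 + 153.0087 = 328.7536 mg

329 mg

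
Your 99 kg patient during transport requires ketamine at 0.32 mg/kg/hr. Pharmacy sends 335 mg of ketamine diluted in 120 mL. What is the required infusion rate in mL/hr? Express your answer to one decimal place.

11.3 mL/hr

Dose = 0.32 mg/kg/hr × 99 kg = 31.68 mg/hr
Concentration = 335 mg ÷ 120 mL = 2.791667 mg/mL
Rate = 31.68 mg/hr ÷ 2.791667 mg/mL = 11.34806 mL/hr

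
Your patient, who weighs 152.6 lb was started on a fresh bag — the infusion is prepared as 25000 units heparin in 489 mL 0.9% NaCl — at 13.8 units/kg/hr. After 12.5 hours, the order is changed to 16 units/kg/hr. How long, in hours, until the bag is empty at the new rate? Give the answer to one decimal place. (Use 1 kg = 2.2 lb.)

Initial rate:
Weight = 152.6 lb ÷ 2.2 lb/kg = 69.36364 kg
Dose = 13.8 units/kg/hr × 69.36364 kg = 957.2182 units/hr
Concentration = 25000 units ÷ 489 mL = 51.12474 units/mL
Rate = 957.2182 units/hr ÷ 51.12474 units/mL = 18.72319 mL/hr
Volume infused so far = 18.72319 mL/hr × 12.5 hr = 234.0398 mL
Volume remaining = 489 − 234.0398 = 254.9602 mL
New rate:
Dose = 16 units/kg/hr × 69.36364 kg = 1109.818 units/hr
Rate = 1109.818 units/hr ÷ 51.12474 units/mL = 21.70804 mL/hr
Time remaining = 254.9602 mL ÷ 21.70804 mL/hr = 11.74496 hr

11.7 hours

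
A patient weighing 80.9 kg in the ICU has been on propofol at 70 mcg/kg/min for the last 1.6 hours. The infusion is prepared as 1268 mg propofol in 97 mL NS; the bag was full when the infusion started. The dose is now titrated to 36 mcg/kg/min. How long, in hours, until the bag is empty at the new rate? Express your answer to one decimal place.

4.1 hours

Initial rate:
Dose = 70 mcg/kg/min × 80.9 kg = 5663 mcg/min
5663 mcg/min × 60 min/hr = 339780 mcg/hr
Concentration = 1268 mg ÷ 97 mL = 13.07216 mg/mL = 13072.16 mcg/mL
Rate = 339780 mcg/hr ÷ 13072.16 mcg/mL = 25.99263 mL/hr
Volume infused so far = 25.99263 mL/hr × 1.6 hr = 41.58821 mL
Volume remaining = 97 − 41.58821 = 55.41179 mL
New rate:
Dose = 36 mcg/kg/min × 80.9 kg = 2912.4 mcg/min
2912.4 mcg/min × 60 min/hr = 174744 mcg/hr
Rate = 174744 mcg/hr ÷ 13072.16 mcg/mL = 13.36764 mL/hr
Time remaining = 55.41179 mL ÷ 13.36764 mL/hr = 4.145218 hr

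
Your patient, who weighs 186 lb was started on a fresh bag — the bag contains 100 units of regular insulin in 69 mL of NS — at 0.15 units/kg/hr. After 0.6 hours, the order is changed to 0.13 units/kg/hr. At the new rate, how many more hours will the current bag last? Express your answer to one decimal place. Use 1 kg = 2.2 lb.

Initial rate:
Weight = 186 lb ÷ 2.2 lb/kg = 84.54545 kg
Dose = 0.15 units/kg/hr × 84.54545 kg = 12.68182 units/hr
Concentration = 100 units ÷ 69 mL = 1.449275 units/mL
Rate = 12.68182 units/hr ÷ 1.449275 units/mL = 8.750455 mL/hr
Volume infused so far = 8.750455 mL/hr × 0.6 hr = 5.250273 mL
Volume remaining = 69 − 5.250273 = 63.74973 mL
New rate:
Dose = 0.13 units/kg/hr × 84.54545 kg = 10.99091 units/hr
Rate = 10.99091 units/hr ÷ 1.449275 units/mL = 7.583727 mL/hr
Time remaining = 63.74973 mL ÷ 7.583727 mL/hr = 8.406121 hr

8.4 hours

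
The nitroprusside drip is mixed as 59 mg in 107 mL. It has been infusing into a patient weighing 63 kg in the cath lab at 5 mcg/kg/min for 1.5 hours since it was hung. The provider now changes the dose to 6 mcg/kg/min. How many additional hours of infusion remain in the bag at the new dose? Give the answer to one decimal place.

1.4 hours

Initial rate:
Dose = 5 mcg/kg/min × 63 kg = 315 mcg/min
315 mcg/min × 60 min/hr = 18900 mcg/hr
Concentration = 59 mg ÷ 107 mL = 0.5514019 mg/mL = 551.4019 mcg/mL
Rate = 18900 mcg/hr ÷ 551.4019 mcg/mL = 34.27627 mL/hr
Volume infused so far = 34.27627 mL/hr × 1.5 hr = 51.41441 mL
Volume remaining = 107 − 51.41441 = 55.58559 mL
New rate:
Dose = 6 mcg/kg/min × 63 kg = 378 mcg/min
378 mcg/min × 60 min/hr = 22680 mcg/hr
Rate = 22680 mcg/hr ÷ 551.4019 mcg/mL = 41.13153 mL/hr
Time remaining = 55.58559 mL ÷ 41.13153 mL/hr = 1.351411 hr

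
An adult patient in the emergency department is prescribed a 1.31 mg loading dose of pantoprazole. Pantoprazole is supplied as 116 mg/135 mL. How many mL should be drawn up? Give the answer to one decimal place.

1.5 mL

Concentration = 116 mg ÷ 135 mL = 0.8592593 mg/mL
Volume = 1.31 mg ÷ 0.8592593 mg/mL = 1.524569 mL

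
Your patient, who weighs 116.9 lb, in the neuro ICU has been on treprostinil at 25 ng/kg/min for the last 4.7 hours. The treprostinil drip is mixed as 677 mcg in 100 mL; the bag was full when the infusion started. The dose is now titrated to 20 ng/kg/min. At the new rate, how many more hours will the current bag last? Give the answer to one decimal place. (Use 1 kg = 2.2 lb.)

Initial rate:
Weight = 116.9 lb ÷ 2.2 lb/kg = 53.13636 kg
Dose = 25 ng/kg/min × 53.13636 kg = 1328.409 ng/min
1328.409 ng/min × 60 min/hr = 79704.55 ng/hr
Concentration = 677 mcg ÷ 100 mL = 6.77 mcg/mL = 6770 ng/mL
Rate = 79704.55 ng/hr ÷ 6770 ng/mL = 11.7732 mL/hr
Volume infused so far = 11.7732 mL/hr × 4.7 hr = 55.33403 mL
Volume remaining = 100 − 55.33403 = 44.66597 mL
New rate:
Dose = 20 ng/kg/min × 53.13636 kg = 1062.727 ng/min
1062.727 ng/min × 60 min/hr = 63763.64 ng/hr
Rate = 63763.64 ng/hr ÷ 6770 ng/mL = 9.418558 mL/hr
Time remaining = 44.66597 mL ÷ 9.418558 mL/hr = 4.742337 hr

4.7 hours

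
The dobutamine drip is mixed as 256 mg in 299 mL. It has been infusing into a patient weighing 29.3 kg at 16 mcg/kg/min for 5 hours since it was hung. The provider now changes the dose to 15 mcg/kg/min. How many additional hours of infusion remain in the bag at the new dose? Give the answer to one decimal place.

Initial rate:
Dose = 16 mcg/kg/min × 29.3 kg = 468.8 mcg/min
468.8 mcg/min × 60 min/hr = 28128 mcg/hr
Concentration = 256 mg ÷ 299 mL = 0.8561873 mg/mL = 856.1873 mcg/mL
Rate = 28128 mcg/hr ÷ 856.1873 mcg/mL = 32.85263 mL/hr
Volume infused so far = 32.85263 mL/hr × 5 hr = 164.2631 mL
Volume remaining = 299 − 164.2631 = 134.7369 mL
New rate:
Dose = 15 mcg/kg/min × 29.3 kg = 439.5 mcg/min
439.5 mcg/min × 60 min/hr = 26370 mcg/hr
Rate = 26370 mcg/hr ÷ 856.1873 mcg/mL = 30.79934 mL/hr
Time remaining = 134.7369 mL ÷ 30.79934 mL/hr = 4.374668 hr

4.4 hours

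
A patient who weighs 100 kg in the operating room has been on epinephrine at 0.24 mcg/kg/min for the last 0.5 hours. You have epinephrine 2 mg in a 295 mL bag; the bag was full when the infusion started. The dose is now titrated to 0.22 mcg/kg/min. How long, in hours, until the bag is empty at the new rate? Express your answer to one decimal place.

1.0 hours

Initial rate:
Dose = 0.24 mcg/kg/min × 100 kg = 24 mcg/min
24 mcg/min × 60 min/hr = 1440 mcg/hr
Concentration = 2 mg ÷ 295 mL = 0.006779661 mg/mL = 6.779661 mcg/mL
Rate = 1440 mcg/hr ÷ 6.779661 mcg/mL = 212.4 mL/hr
Volume infused so far = 212.4 mL/hr × 0.5 hr = 106.2 mL
Volume remaining = 295 − 106.2 = 188.8 mL
New rate:
Dose = 0.22 mcg/kg/min × 100 kg = 22 mcg/min
22 mcg/min × 60 min/hr = 1320 mcg/hr
Rate = 1320 mcg/hr ÷ 6.779661 mcg/mL = 194.7 mL/hr
Time remaining = 188.8 mL ÷ 194.7 mL/hr = 0.969697 hr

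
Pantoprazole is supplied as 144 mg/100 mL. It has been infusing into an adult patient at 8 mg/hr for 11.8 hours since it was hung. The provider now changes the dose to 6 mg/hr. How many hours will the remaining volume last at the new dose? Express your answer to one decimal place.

8.3 hours

Initial rate:
Concentration = 144 mg ÷ 100 mL = 1.44 mg/mL
Rate = 8 mg/hr ÷ 1.44 mg/mL = 5.555556 mL/hr
Volume infused so far = 5.555556 mL/hr × 11.8 hr = 65.55556 mL
Volume remaining = 100 − 65.55556 = 34.44444 mL
New rate:
Rate = 6 mg/hr ÷ 1.44 mg/mL = 4.166667 mL/hr
Time remaining = 34.44444 mL ÷ 4.166667 mL/hr = 8.266667 hr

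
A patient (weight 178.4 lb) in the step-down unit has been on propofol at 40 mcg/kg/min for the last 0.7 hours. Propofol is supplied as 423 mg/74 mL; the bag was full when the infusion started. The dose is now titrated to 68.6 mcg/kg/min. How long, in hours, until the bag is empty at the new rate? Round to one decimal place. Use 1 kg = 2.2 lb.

Initial rate:
Weight = 178.4 lb ÷ 2.2 lb/kg = 81.09091 kg
Dose = 40 mcg/kg/min × 81.09091 kg = 3243.636 mcg/min
3243.636 mcg/min × 60 min/hr = 194618.2 mcg/hr
Concentration = 423 mg ÷ 74 mL = 5.716216 mg/mL = 5716.216 mcg/mL
Rate = 194618.2 mcg/hr ÷ 5716.216 mcg/mL = 34.04668 mL/hr
Volume infused so far = 34.04668 mL/hr × 0.7 hr = 23.83268 mL
Volume remaining = 74 − 23.83268 = 50.16732 mL
New rate:
Dose = 68.6 mcg/kg/min × 81.09091 kg = 5562.836 mcg/min
5562.836 mcg/min × 60 min/hr = 333770.2 mcg/hr
Rate = 333770.2 mcg/hr ÷ 5716.216 mcg/mL = 58.39006 mL/hr
Time remaining = 50.16732 mL ÷ 58.39006 mL/hr = 0.8591758 hr

0.9 hours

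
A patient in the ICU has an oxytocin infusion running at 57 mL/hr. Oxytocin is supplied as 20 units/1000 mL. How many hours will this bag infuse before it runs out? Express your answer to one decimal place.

Duration = 1000 mL ÷ 57 mL/hr = 17.54386 hr

17.5 hours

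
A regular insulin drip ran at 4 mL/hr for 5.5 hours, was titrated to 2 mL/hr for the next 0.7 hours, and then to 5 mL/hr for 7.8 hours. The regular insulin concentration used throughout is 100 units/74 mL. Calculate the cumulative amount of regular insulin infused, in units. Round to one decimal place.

Concentration = 100 units ÷ 74 mL = 1.351351 units/mL
Stage 1: 4 mL/hr × 5.5 hr = 22 mL → 22 mL × 1.351351 units/mL = 29.72973 units
Stage 2: 2 mL/hr × 0.7 hr = 1.4 mL → 1.4 mL × 1.351351 units/mL = 1.891892 units
Stage 3: 5 mL/hr × 7.8 hr = 39 mL → 39 mL × 1.351351 units/mL = 52.7027 units
Total = 29.72973 + 1.891892 + 52.7027 = 84.32432 units

84.3 units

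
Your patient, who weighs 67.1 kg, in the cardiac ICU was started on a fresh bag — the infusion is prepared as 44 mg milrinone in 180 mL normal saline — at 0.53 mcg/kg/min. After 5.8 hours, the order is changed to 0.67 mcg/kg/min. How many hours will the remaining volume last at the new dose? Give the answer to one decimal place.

11.7 hours

Initial rate:
Dose = 0.53 mcg/kg/min × 67.1 kg = 35.563 mcg/min
35.563 mcg/min × 60 min/hr = 2133.78 mcg/hr
Concentration = 44 mg ÷ 180 mL = 0.2444444 mg/mL = 244.4444 mcg/mL
Rate = 2133.78 mcg/hr ÷ 244.4444 mcg/mL = 8.7291 mL/hr
Volume infused so far = 8.7291 mL/hr × 5.8 hr = 50.62878 mL
Volume remaining = 180 − 50.62878 = 129.3712 mL
New rate:
Dose = 0.67 mcg/kg/min × 67.1 kg = 44.957 mcg/min
44.957 mcg/min × 60 min/hr = 2697.42 mcg/hr
Rate = 2697.42 mcg/hr ÷ 244.4444 mcg/mL = 11.0349 mL/hr
Time remaining = 129.3712 mL ÷ 11.0349 mL/hr = 11.72382 hr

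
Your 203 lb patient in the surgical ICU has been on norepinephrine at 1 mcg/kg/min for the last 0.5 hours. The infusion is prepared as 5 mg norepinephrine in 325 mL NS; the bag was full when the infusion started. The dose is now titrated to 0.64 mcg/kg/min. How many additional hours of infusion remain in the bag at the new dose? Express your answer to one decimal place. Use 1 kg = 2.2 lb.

Initial rate:
Weight = 203 lb ÷ 2.2 lb/kg = 92.27273 kg
Dose = 1 mcg/kg/min × 92.27273 kg = 92.27273 mcg/min
92.27273 mcg/min × 60 min/hr = 5536.364 mcg/hr
Concentration = 5 mg ÷ 325 mL = 0.01538462 mg/mL = 15.38462 mcg/mL
Rate = 5536.364 mcg/hr ÷ 15.38462 mcg/mL = 359.8636 mL/hr
Volume infused so far = 359.8636 mL/hr × 0.5 hr = 179.9318 mL
Volume remaining = 325 − 179.9318 = 145.0682 mL
New rate:
Dose = 0.64 mcg/kg/min × 92.27273 kg = 59.05455 mcg/min
59.05455 mcg/min × 60 min/hr = 3543.273 mcg/hr
Rate = 3543.273 mcg/hr ÷ 15.38462 mcg/mL = 230.3127 mL/hr
Time remaining = 145.0682 mL ÷ 230.3127 mL/hr = 0.6298748 hr

0.6 hours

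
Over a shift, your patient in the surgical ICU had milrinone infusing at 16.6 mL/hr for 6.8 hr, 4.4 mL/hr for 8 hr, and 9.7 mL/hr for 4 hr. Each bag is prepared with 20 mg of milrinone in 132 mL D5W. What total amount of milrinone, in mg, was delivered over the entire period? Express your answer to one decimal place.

Concentration = 20 mg ÷ 132 mL = 0.1515152 mg/mL
Stage 1: 16.6 mL/hr × 6.8 hr = 112.88 mL → 112.88 mL × 0.1515152 mg/mL = 17.10303 mg
Stage 2: 4.4 mL/hr × 8 hr = 35.2 mL → 35.2 mL × 0.1515152 mg/mL = 5.333333 mg
Stage 3: 9.7 mL/hr × 4 hr = 38.8 mL → 38.8 mL × 0.1515152 mg/mL = 5.878788 mg
Total = 17.10303 + 5.333333 + 5.878788 = 28.31515 mg

28.3 mg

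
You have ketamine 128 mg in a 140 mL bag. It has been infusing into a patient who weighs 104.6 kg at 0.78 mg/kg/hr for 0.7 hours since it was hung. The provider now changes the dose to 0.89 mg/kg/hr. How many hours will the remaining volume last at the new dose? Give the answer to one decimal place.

0.8 hours

Initial rate:
Dose = 0.78 mg/kg/hr × 104.6 kg = 81.588 mg/hr
Concentration = 128 mg ÷ 140 mL = 0.9142857 mg/mL
Rate = 81.588 mg/hr ÷ 0.9142857 mg/mL = 89.23687 mL/hr
Volume infused so far = 89.23687 mL/hr × 0.7 hr = 62.46581 mL
Volume remaining = 140 − 62.46581 = 77.53419 mL
New rate:
Dose = 0.89 mg/kg/hr × 104.6 kg = 93.094 mg/hr
Rate = 93.094 mg/hr ÷ 0.9142857 mg/mL = 101.8216 mL/hr
Time remaining = 77.53419 mL ÷ 101.8216 mL/hr = 0.7614712 hr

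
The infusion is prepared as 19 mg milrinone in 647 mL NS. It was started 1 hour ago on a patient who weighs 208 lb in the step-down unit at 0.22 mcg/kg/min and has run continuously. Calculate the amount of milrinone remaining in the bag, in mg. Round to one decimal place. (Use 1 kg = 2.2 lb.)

Weight = 208 lb ÷ 2.2 lb/kg = 94.54545 kg
Dose = 0.22 mcg/kg/min × 94.54545 kg = 20.8 mcg/min
20.8 mcg/min × 60 min/hr = 1248 mcg/hr
Concentration = 19 mg ÷ 647 mL = 0.02936631 mg/mL = 29.36631 mcg/mL
Rate = 1248 mcg/hr ÷ 29.36631 mcg/mL = 42.49768 mL/hr
Volume infused = 42.49768 mL/hr × 1 hr = 42.49768 mL
Volume remaining = 647 − 42.49768 = 604.5023 mL
Drug remaining = 604.5023 mL × 29.36631 mcg/mL = 17752 mcg = 17.752 mg

17.8 mg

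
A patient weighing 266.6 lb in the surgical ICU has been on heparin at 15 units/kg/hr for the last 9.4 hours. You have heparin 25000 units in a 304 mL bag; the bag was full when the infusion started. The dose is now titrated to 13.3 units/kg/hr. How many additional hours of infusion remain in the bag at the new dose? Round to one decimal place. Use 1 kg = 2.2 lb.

Initial rate:
Weight = 266.6 lb ÷ 2.2 lb/kg = 121.1818 kg
Dose = 15 units/kg/hr × 121.1818 kg = 1817.727 units/hr
Concentration = 25000 units ÷ 304 mL = 82.23684 units/mL
Rate = 1817.727 units/hr ÷ 82.23684 units/mL = 22.10356 mL/hr
Volume infused so far = 22.10356 mL/hr × 9.4 hr = 207.7735 mL
Volume remaining = 304 − 207.7735 = 96.2265 mL
New rate:
Dose = 13.3 units/kg/hr × 121.1818 kg = 1611.718 units/hr
Rate = 1611.718 units/hr ÷ 82.23684 units/mL = 19.59849 mL/hr
Time remaining = 96.2265 mL ÷ 19.59849 mL/hr = 4.909893 hr

4.9 hours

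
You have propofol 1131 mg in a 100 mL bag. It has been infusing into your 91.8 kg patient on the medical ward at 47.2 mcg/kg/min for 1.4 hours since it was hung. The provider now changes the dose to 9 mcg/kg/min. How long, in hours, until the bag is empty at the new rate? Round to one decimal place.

15.5 hours

Initial rate:
Dose = 47.2 mcg/kg/min × 91.8 kg = 4332.96 mcg/min
4332.96 mcg/min × 60 min/hr = 259977.6 mcg/hr
Concentration = 1131 mg ÷ 100 mL = 11.31 mg/mL = 11310 mcg/mL
Rate = 259977.6 mcg/hr ÷ 11310 mcg/mL = 22.98653 mL/hr
Volume infused so far = 22.98653 mL/hr × 1.4 hr = 32.18114 mL
Volume remaining = 100 − 32.18114 = 67.81886 mL
New rate:
Dose = 9 mcg/kg/min × 91.8 kg = 826.2 mcg/min
826.2 mcg/min × 60 min/hr = 49572 mcg/hr
Rate = 49572 mcg/hr ÷ 11310 mcg/mL = 4.383024 mL/hr
Time remaining = 67.81886 mL ÷ 4.383024 mL/hr = 15.47308 hr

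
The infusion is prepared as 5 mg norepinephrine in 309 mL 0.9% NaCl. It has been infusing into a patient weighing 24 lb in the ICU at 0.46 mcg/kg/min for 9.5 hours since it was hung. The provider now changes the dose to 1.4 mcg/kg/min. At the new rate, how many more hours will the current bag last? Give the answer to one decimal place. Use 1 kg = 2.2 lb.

Initial rate:
Weight = 24 lb ÷ 2.2 lb/kg = 10.90909 kg
Dose = 0.46 mcg/kg/min × 10.90909 kg = 5.018182 mcg/min
5.018182 mcg/min × 60 min/hr = 301.0909 mcg/hr
Concentration = 5 mg ÷ 309 mL = 0.01618123 mg/mL = 16.18123 mcg/mL
Rate = 301.0909 mcg/hr ÷ 16.18123 mcg/mL = 18.60742 mL/hr
Volume infused so far = 18.60742 mL/hr × 9.5 hr = 176.7705 mL
Volume remaining = 309 − 176.7705 = 132.2295 mL
New rate:
Dose = 1.4 mcg/kg/min × 10.90909 kg = 15.27273 mcg/min
15.27273 mcg/min × 60 min/hr = 916.3636 mcg/hr
Rate = 916.3636 mcg/hr ÷ 16.18123 mcg/mL = 56.63127 mL/hr
Time remaining = 132.2295 mL ÷ 56.63127 mL/hr = 2.334921 hr

2.3 hours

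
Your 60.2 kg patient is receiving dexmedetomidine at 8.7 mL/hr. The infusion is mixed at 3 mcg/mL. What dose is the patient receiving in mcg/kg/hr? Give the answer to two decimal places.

0.43 mcg/kg/hr

Drug rate = 8.7 mL/hr × 3 mcg/mL = 26.1 mcg/hr
26.1 mcg/hr ÷ 60.2 kg = 0.4335548 mcg/kg/hr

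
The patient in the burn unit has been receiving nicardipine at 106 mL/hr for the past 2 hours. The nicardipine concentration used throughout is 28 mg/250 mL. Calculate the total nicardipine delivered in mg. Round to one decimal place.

Concentration = 28 mg ÷ 250 mL = 0.112 mg/mL
Drug rate = 106 mL/hr × 0.112 mg/mL = 11.872 mg/hr
Total = 11.872 mg/hr × 2 hr = 23.744 mg

23.7 mg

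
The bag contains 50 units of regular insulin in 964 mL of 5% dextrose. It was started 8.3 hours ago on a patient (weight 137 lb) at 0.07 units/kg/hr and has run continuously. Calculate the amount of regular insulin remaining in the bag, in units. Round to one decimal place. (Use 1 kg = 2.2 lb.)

13.8 units

Weight = 137 lb ÷ 2.2 lb/kg = 62.27273 kg
Dose = 0.07 units/kg/hr × 62.27273 kg = 4.359091 units/hr
Concentration = 50 units ÷ 964 mL = 0.05186722 units/mL
Rate = 4.359091 units/hr ÷ 0.05186722 units/mL = 84.04327 mL/hr
Volume infused = 84.04327 mL/hr × 8.3 hr = 697.5592 mL
Volume remaining = 964 − 697.5592 = 266.4408 mL
Drug remaining = 266.4408 mL × 0.05186722 units/mL = 13.81955 units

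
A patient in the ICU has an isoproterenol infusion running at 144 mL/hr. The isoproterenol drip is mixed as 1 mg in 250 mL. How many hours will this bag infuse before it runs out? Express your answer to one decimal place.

1.7 hours

Duration = 250 mL ÷ 144 mL/hr = 1.736111 hr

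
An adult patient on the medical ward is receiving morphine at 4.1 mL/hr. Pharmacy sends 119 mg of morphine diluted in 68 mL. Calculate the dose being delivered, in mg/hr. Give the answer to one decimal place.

7.2 mg/hr

Concentration = 119 mg ÷ 68 mL = 1.75 mg/mL
Drug rate = 4.1 mL/hr × 1.75 mg/mL = 7.175 mg/hr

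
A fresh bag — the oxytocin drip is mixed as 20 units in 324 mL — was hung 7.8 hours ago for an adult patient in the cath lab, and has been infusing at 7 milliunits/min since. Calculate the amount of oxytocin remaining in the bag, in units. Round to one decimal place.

7 milliunits/min × 60 min/hr = 420 milliunits/hr
Concentration = 20 units ÷ 324 mL = 0.0617284 units/mL = 61.7284 milliunits/mL
Rate = 420 milliunits/hr ÷ 61.7284 milliunits/mL = 6.804 mL/hr
Volume infused = 6.804 mL/hr × 7.8 hr = 53.0712 mL
Volume remaining = 324 − 53.0712 = 270.9288 mL
Drug remaining = 270.9288 mL × 61.7284 milliunits/mL = 16724 milliunits = 16.724 units

16.7 units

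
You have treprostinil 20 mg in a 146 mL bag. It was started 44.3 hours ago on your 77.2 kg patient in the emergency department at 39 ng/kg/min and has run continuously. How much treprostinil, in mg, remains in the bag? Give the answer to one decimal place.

Dose = 39 ng/kg/min × 77.2 kg = 3010.8 ng/min
3010.8 ng/min × 60 min/hr = 180648 ng/hr
Concentration = 20 mg ÷ 146 mL = 0.1369863 mg/mL = 136986.3 ng/mL
Rate = 180648 ng/hr ÷ 136986.3 ng/mL = 1.31873 mL/hr
Volume infused = 1.31873 mL/hr × 44.3 hr = 58.41976 mL
Volume remaining = 146 − 58.41976 = 87.58024 mL
Drug remaining = 87.58024 mL × 136986.3 ng/mL = 11997294 ng = 11.99729 mg

12.0 mg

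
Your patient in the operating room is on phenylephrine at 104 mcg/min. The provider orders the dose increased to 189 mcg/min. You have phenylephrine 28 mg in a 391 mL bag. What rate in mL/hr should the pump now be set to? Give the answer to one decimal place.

189 mcg/min × 60 min/hr = 11340 mcg/hr
Concentration = 28 mg ÷ 391 mL = 0.07161125 mg/mL = 71.61125 mcg/mL
Rate = 11340 mcg/hr ÷ 71.61125 mcg/mL = 158.355 mL/hr

158.4 mL/hr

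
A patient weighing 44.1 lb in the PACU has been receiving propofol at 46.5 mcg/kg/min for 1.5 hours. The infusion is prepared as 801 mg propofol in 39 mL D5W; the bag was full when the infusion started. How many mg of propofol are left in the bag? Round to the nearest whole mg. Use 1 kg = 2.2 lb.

717 mg

Weight = 44.1 lb ÷ 2.2 lb/kg = 20.04545 kg
Dose = 46.5 mcg/kg/min × 20.04545 kg = 932.1136 mcg/min
932.1136 mcg/min × 60 min/hr = 55926.82 mcg/hr
Concentration = 801 mg ÷ 39 mL = 20.53846 mg/mL = 20538.46 mcg/mL
Rate = 55926.82 mcg/hr ÷ 20538.46 mcg/mL = 2.723029 mL/hr
Volume infused = 2.723029 mL/hr × 1.5 hr = 4.084543 mL
Volume remaining = 39 − 4.084543 = 34.91546 mL
Drug remaining = 34.91546 mL × 20538.46 mcg/mL = 717109.8 mcg = 717.1098 mg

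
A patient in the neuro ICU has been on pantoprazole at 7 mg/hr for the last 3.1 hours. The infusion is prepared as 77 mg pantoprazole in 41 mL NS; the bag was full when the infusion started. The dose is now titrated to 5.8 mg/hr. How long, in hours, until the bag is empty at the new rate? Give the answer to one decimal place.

Initial rate:
Concentration = 77 mg ÷ 41 mL = 1.878049 mg/mL
Rate = 7 mg/hr ÷ 1.878049 mg/mL = 3.727273 mL/hr
Volume infused so far = 3.727273 mL/hr × 3.1 hr = 11.55455 mL
Volume remaining = 41 − 11.55455 = 29.44545 mL
New rate:
Rate = 5.8 mg/hr ÷ 1.878049 mg/mL = 3.088312 mL/hr
Time remaining = 29.44545 mL ÷ 3.088312 mL/hr = 9.534483 hr

9.5 hours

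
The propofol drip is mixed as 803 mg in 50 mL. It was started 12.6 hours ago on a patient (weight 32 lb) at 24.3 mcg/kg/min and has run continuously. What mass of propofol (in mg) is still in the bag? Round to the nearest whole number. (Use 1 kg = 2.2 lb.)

536 mg

Weight = 32 lb ÷ 2.2 lb/kg = 14.54545 kg
Dose = 24.3 mcg/kg/min × 14.54545 kg = 353.4545 mcg/min
353.4545 mcg/min × 60 min/hr = 21207.27 mcg/hr
Concentration = 803 mg ÷ 50 mL = 16.06 mg/mL = 16060 mcg/mL
Rate = 21207.27 mcg/hr ÷ 16060 mcg/mL = 1.320503 mL/hr
Volume infused = 1.320503 mL/hr × 12.6 hr = 16.63833 mL
Volume remaining = 50 − 16.63833 = 33.36167 mL
Drug remaining = 33.36167 mL × 16060 mcg/mL = 535788.4 mcg = 535.7884 mg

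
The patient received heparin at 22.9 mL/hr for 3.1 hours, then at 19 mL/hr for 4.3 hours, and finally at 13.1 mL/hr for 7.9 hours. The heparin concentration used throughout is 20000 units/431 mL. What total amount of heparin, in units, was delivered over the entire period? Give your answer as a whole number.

11888 units

Concentration = 20000 units ÷ 431 mL = 46.40371 units/mL
Stage 1: 22.9 mL/hr × 3.1 hr = 70.99 mL → 70.99 mL × 46.40371 units/mL = 3294.2 units
Stage 2: 19 mL/hr × 4.3 hr = 81.7 mL → 81.7 mL × 46.40371 units/mL = 3791.183 units
Stage 3: 13.1 mL/hr × 7.9 hr = 103.49 mL → 103.49 mL × 46.40371 units/mL = 4802.32 units
Total = 3294.2 + 3791.183 + 4802.32 = 11887.7 units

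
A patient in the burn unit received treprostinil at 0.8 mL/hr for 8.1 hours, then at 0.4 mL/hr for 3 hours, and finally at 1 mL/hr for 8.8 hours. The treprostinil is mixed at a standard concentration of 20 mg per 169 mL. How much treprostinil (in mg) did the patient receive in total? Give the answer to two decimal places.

1.95 mg

Concentration = 20 mg ÷ 169 mL = 0.1183432 mg/mL
Stage 1: 0.8 mL/hr × 8.1 hr = 6.48 mL → 6.48 mL × 0.1183432 mg/mL = 0.7668639 mg
Stage 2: 0.4 mL/hr × 3 hr = 1.2 mL → 1.2 mL × 0.1183432 mg/mL = 0.1420118 mg
Stage 3: 1 mL/hr × 8.8 hr = 8.8 mL → 8.8 mL × 0.1183432 mg/mL = 1.04142 mg
Total = 0.7668639 + 0.1420118 + 1.04142 = 1.950296 mg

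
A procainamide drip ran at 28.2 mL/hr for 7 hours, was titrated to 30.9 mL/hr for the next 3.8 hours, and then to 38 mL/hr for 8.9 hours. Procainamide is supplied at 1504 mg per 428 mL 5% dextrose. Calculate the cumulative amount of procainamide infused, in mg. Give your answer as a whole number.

2295 mg

Concentration = 1504 mg ÷ 428 mL = 3.514019 mg/mL
Stage 1: 28.2 mL/hr × 7 hr = 197.4 mL → 197.4 mL × 3.514019 mg/mL = 693.6673 mg
Stage 2: 30.9 mL/hr × 3.8 hr = 117.42 mL → 117.42 mL × 3.514019 mg/mL = 412.6161 mg
Stage 3: 38 mL/hr × 8.9 hr = 338.2 mL → 338.2 mL × 3.514019 mg/mL = 1188.441 mg
Total = 693.6673 + 412.6161 + 1188.441 = 2294.724 mg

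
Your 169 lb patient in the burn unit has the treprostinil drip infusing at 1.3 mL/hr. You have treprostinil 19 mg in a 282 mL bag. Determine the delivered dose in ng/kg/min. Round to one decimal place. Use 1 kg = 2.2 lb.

Weight = 169 lb ÷ 2.2 lb/kg = 76.81818 kg
Concentration = 19 mg ÷ 282 mL = 0.06737589 mg/mL = 67375.89 ng/mL
Drug rate = 1.3 mL/hr × 67375.89 ng/mL = 87588.65 ng/hr
87588.65 ng/hr ÷ 60 min/hr = 1459.811 ng/min
1459.811 ng/min ÷ 76.81818 kg = 19.00346 ng/kg/min

19.0 ng/kg/min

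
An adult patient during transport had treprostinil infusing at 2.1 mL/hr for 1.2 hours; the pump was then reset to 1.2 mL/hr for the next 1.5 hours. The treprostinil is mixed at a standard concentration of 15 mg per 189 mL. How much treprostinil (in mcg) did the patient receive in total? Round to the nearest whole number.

Concentration = 15 mg ÷ 189 mL = 0.07936508 mg/mL
Stage 1: 2.1 mL/hr × 1.2 hr = 2.52 mL → 2.52 mL × 0.07936508 mg/mL = 0.2 mg
Stage 2: 1.2 mL/hr × 1.5 hr = 1.8 mL → 1.8 mL × 0.07936508 mg/mL = 0.1428571 mg
Total = 0.2 + 0.1428571 = 0.3428571 mg = 342.8571 mcg

343 mcg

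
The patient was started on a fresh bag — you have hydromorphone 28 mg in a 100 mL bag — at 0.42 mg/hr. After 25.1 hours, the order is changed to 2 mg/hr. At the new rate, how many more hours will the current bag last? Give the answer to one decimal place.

Initial rate:
Concentration = 28 mg ÷ 100 mL = 0.28 mg/mL
Rate = 0.42 mg/hr ÷ 0.28 mg/mL = 1.5 mL/hr
Volume infused so far = 1.5 mL/hr × 25.1 hr = 37.65 mL
Volume remaining = 100 − 37.65 = 62.35 mL
New rate:
Rate = 2 mg/hr ÷ 0.28 mg/mL = 7.142857 mL/hr
Time remaining = 62.35 mL ÷ 7.142857 mL/hr = 8.729 hr

8.7 hours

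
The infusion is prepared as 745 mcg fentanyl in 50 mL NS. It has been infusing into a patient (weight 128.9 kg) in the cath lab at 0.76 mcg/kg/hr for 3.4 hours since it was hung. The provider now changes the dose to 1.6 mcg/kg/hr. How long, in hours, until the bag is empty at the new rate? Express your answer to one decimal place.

2.0 hours

Initial rate:
Dose = 0.76 mcg/kg/hr × 128.9 kg = 97.964 mcg/hr
Concentration = 745 mcg ÷ 50 mL = 14.9 mcg/mL
Rate = 97.964 mcg/hr ÷ 14.9 mcg/mL = 6.574765 mL/hr
Volume infused so far = 6.574765 mL/hr × 3.4 hr = 22.3542 mL
Volume remaining = 50 − 22.3542 = 27.6458 mL
New rate:
Dose = 1.6 mcg/kg/hr × 128.9 kg = 206.24 mcg/hr
Rate = 206.24 mcg/hr ÷ 14.9 mcg/mL = 13.84161 mL/hr
Time remaining = 27.6458 mL ÷ 13.84161 mL/hr = 1.997296 hr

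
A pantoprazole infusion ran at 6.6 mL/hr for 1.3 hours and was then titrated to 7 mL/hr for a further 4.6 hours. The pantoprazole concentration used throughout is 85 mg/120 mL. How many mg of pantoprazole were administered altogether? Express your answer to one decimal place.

Concentration = 85 mg ÷ 120 mL = 0.7083333 mg/mL
Stage 1: 6.6 mL/hr × 1.3 hr = 8.58 mL → 8.58 mL × 0.7083333 mg/mL = 6.0775 mg
Stage 2: 7 mL/hr × 4.6 hr = 32.2 mL → 32.2 mL × 0.7083333 mg/mL = 22.80833 mg
Total = 6.0775 + 22.80833 = 28.88583 mg

28.9 mg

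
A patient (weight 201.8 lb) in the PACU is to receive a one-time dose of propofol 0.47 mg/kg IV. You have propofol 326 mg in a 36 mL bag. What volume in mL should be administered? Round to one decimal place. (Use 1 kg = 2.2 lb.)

4.8 mL

Weight = 201.8 lb ÷ 2.2 lb/kg = 91.72727 kg
Dose = 0.47 mg/kg × 91.72727 kg = 43.11182 mg
Concentration = 326 mg ÷ 36 mL = 9.055556 mg/mL
Volume = 43.11182 mg ÷ 9.055556 mg/mL = 4.760814 mL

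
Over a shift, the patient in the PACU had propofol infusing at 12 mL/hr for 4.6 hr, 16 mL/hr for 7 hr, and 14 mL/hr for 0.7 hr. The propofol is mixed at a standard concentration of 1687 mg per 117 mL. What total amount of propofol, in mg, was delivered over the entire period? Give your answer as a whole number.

Concentration = 1687 mg ÷ 117 mL = 14.4188 mg/mL
Stage 1: 12 mL/hr × 4.6 hr = 55.2 mL → 55.2 mL × 14.4188 mg/mL = 795.9179 mg
Stage 2: 16 mL/hr × 7 hr = 112 mL → 112 mL × 14.4188 mg/mL = 1614.906 mg
Stage 3: 14 mL/hr × 0.7 hr = 9.8 mL → 9.8 mL × 14.4188 mg/mL = 141.3043 mg
Total = 795.9179 + 1614.906 + 141.3043 = 2552.128 mg

2552 mg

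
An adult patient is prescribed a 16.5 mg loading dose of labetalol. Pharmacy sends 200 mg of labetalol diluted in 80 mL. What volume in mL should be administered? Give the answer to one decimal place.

6.6 mL

Concentration = 200 mg ÷ 80 mL = 2.5 mg/mL
Volume = 16.5 mg ÷ 2.5 mg/mL = 6.6 mL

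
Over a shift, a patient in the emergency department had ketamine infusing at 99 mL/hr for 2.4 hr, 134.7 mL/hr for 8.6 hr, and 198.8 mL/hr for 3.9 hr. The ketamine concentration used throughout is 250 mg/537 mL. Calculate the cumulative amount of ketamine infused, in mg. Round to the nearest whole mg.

1011 mg

Concentration = 250 mg ÷ 537 mL = 0.4655493 mg/mL
Stage 1: 99 mL/hr × 2.4 hr = 237.6 mL → 237.6 mL × 0.4655493 mg/mL = 110.6145 mg
Stage 2: 134.7 mL/hr × 8.6 hr = 1158.42 mL → 1158.42 mL × 0.4655493 mg/mL = 539.3017 mg
Stage 3: 198.8 mL/hr × 3.9 hr = 775.32 mL → 775.32 mL × 0.4655493 mg/mL = 360.9497 mg
Total = 110.6145 + 539.3017 + 360.9497 = 1010.866 mg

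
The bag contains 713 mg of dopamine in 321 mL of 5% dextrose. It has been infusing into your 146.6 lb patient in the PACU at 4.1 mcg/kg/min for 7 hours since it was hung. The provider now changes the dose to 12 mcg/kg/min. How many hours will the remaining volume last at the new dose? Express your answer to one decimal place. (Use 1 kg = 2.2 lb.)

Initial rate:
Weight = 146.6 lb ÷ 2.2 lb/kg = 66.63636 kg
Dose = 4.1 mcg/kg/min × 66.63636 kg = 273.2091 mcg/min
273.2091 mcg/min × 60 min/hr = 16392.55 mcg/hr
Concentration = 713 mg ÷ 321 mL = 2.221184 mg/mL = 2221.184 mcg/mL
Rate = 16392.55 mcg/hr ÷ 2221.184 mcg/mL = 7.380094 mL/hr
Volume infused so far = 7.380094 mL/hr × 7 hr = 51.66066 mL
Volume remaining = 321 − 51.66066 = 269.3393 mL
New rate:
Dose = 12 mcg/kg/min × 66.63636 kg = 799.6364 mcg/min
799.6364 mcg/min × 60 min/hr = 47978.18 mcg/hr
Rate = 47978.18 mcg/hr ÷ 2221.184 mcg/mL = 21.60028 mL/hr
Time remaining = 269.3393 mL ÷ 21.60028 mL/hr = 12.46925 hr

12.5 hours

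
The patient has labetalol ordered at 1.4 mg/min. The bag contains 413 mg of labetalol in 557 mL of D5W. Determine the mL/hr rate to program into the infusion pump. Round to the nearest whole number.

113 mL/hr

1.4 mg/min × 60 min/hr = 84 mg/hr
Concentration = 413 mg ÷ 557 mL = 0.7414722 mg/mL
Rate = 84 mg/hr ÷ 0.7414722 mg/mL = 113.2881 mL/hr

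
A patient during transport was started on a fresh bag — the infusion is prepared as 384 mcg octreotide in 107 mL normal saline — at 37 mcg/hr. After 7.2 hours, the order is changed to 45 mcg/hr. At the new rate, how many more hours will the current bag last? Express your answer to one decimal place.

2.6 hours

Initial rate:
Concentration = 384 mcg ÷ 107 mL = 3.588785 mcg/mL
Rate = 37 mcg/hr ÷ 3.588785 mcg/mL = 10.3099 mL/hr
Volume infused so far = 10.3099 mL/hr × 7.2 hr = 74.23125 mL
Volume remaining = 107 − 74.23125 = 32.76875 mL
New rate:
Rate = 45 mcg/hr ÷ 3.588785 mcg/mL = 12.53906 mL/hr
Time remaining = 32.76875 mL ÷ 12.53906 mL/hr = 2.613333 hr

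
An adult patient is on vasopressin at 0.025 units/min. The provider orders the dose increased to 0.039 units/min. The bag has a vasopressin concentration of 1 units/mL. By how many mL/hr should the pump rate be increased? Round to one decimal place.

0.8 mL/hr

At the current dose:
0.025 units/min × 60 min/hr = 1.5 units/hr
Rate = 1.5 units/hr ÷ 1 units/mL = 1.5 mL/hr
At the new dose:
0.039 units/min × 60 min/hr = 2.34 units/hr
Rate = 2.34 units/hr ÷ 1 units/mL = 2.34 mL/hr
Change = 2.34 − 1.5 = 0.84 mL/hr → 0.84 mL/hr increase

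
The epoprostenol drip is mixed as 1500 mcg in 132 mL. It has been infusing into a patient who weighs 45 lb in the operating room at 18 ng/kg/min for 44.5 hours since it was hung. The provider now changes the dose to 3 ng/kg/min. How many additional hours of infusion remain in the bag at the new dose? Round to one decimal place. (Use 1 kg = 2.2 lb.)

140.4 hours

Initial rate:
Weight = 45 lb ÷ 2.2 lb/kg = 20.45455 kg
Dose = 18 ng/kg/min × 20.45455 kg = 368.1818 ng/min
368.1818 ng/min × 60 min/hr = 22090.91 ng/hr
Concentration = 1500 mcg ÷ 132 mL = 11.36364 mcg/mL = 11363.64 ng/mL
Rate = 22090.91 ng/hr ÷ 11363.64 ng/mL = 1.944 mL/hr
Volume infused so far = 1.944 mL/hr × 44.5 hr = 86.508 mL
Volume remaining = 132 − 86.508 = 45.492 mL
New rate:
Dose = 3 ng/kg/min × 20.45455 kg = 61.36364 ng/min
61.36364 ng/min × 60 min/hr = 3681.818 ng/hr
Rate = 3681.818 ng/hr ÷ 11363.64 ng/mL = 0.324 mL/hr
Time remaining = 45.492 mL ÷ 0.324 mL/hr = 140.4074 hr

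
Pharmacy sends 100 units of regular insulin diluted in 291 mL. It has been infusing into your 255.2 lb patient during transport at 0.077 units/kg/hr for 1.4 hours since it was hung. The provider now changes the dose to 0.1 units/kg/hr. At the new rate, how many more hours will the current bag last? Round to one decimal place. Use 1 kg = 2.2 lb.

7.5 hours

Initial rate:
Weight = 255.2 lb ÷ 2.2 lb/kg = 116 kg
Dose = 0.077 units/kg/hr × 116 kg = 8.932 units/hr
Concentration = 100 units ÷ 291 mL = 0.3436426 units/mL
Rate = 8.932 units/hr ÷ 0.3436426 units/mL = 25.99212 mL/hr
Volume infused so far = 25.99212 mL/hr × 1.4 hr = 36.38897 mL
Volume remaining = 291 − 36.38897 = 254.611 mL
New rate:
Dose = 0.1 units/kg/hr × 116 kg = 11.6 units/hr
Rate = 11.6 units/hr ÷ 0.3436426 units/mL = 33.756 mL/hr
Time remaining = 254.611 mL ÷ 33.756 mL/hr = 7.54269 hr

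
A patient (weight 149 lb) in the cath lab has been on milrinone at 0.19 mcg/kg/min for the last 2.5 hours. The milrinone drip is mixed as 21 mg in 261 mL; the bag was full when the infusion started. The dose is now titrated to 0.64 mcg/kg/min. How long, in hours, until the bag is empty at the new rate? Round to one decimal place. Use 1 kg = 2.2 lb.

7.3 hours

Initial rate:
Weight = 149 lb ÷ 2.2 lb/kg = 67.72727 kg
Dose = 0.19 mcg/kg/min × 67.72727 kg = 12.86818 mcg/min
12.86818 mcg/min × 60 min/hr = 772.0909 mcg/hr
Concentration = 21 mg ÷ 261 mL = 0.08045977 mg/mL = 80.45977 mcg/mL
Rate = 772.0909 mcg/hr ÷ 80.45977 mcg/mL = 9.595987 mL/hr
Volume infused so far = 9.595987 mL/hr × 2.5 hr = 23.98997 mL
Volume remaining = 261 − 23.98997 = 237.01 mL
New rate:
Dose = 0.64 mcg/kg/min × 67.72727 kg = 43.34545 mcg/min
43.34545 mcg/min × 60 min/hr = 2600.727 mcg/hr
Rate = 2600.727 mcg/hr ÷ 80.45977 mcg/mL = 32.32332 mL/hr
Time remaining = 237.01 mL ÷ 32.32332 mL/hr = 7.332477 hr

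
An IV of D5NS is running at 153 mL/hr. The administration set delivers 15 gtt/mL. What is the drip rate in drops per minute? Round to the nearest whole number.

38 gtt/min

153 mL/hr ÷ 60 min/hr = 2.55 mL/min
2.55 mL/min × 15 gtt/mL = 38.25 gtt/min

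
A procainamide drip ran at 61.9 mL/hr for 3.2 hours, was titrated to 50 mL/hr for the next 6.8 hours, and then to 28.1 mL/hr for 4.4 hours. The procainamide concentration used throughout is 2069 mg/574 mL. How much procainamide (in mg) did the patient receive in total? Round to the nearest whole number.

2385 mg

Concentration = 2069 mg ÷ 574 mL = 3.60453 mg/mL
Stage 1: 61.9 mL/hr × 3.2 hr = 198.08 mL → 198.08 mL × 3.60453 mg/mL = 713.9852 mg
Stage 2: 50 mL/hr × 6.8 hr = 340 mL → 340 mL × 3.60453 mg/mL = 1225.54 mg
Stage 3: 28.1 mL/hr × 4.4 hr = 123.64 mL → 123.64 mL × 3.60453 mg/mL = 445.664 mg
Total = 713.9852 + 1225.54 + 445.664 = 2385.189 mg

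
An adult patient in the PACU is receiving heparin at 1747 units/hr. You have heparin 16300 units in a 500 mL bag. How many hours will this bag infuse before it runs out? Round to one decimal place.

Concentration = 16300 units ÷ 500 mL = 32.6 units/mL
Rate = 1747 units/hr ÷ 32.6 units/mL = 53.58896 mL/hr
Duration = 500 mL ÷ 53.58896 mL/hr = 9.33028 hr

9.3 hours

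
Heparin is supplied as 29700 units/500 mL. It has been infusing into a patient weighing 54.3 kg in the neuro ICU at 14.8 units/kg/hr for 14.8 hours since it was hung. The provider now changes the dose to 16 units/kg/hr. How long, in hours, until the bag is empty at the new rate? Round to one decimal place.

20.5 hours

Initial rate:
Dose = 14.8 units/kg/hr × 54.3 kg = 803.64 units/hr
Concentration = 29700 units ÷ 500 mL = 59.4 units/mL
Rate = 803.64 units/hr ÷ 59.4 units/mL = 13.52929 mL/hr
Volume infused so far = 13.52929 mL/hr × 14.8 hr = 200.2335 mL
Volume remaining = 500 − 200.2335 = 299.7665 mL
New rate:
Dose = 16 units/kg/hr × 54.3 kg = 868.8 units/hr
Rate = 868.8 units/hr ÷ 59.4 units/mL = 14.62626 mL/hr
Time remaining = 299.7665 mL ÷ 14.62626 mL/hr = 20.49508 hr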